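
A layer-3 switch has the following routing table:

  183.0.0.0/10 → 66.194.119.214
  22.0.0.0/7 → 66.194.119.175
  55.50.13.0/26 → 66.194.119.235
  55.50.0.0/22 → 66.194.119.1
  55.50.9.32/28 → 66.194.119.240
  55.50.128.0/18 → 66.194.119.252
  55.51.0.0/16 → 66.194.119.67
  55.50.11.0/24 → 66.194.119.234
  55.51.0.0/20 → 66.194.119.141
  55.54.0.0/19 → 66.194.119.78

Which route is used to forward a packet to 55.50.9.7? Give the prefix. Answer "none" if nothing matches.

55.50.9.7 is outside every listed prefix and there is no default route.

none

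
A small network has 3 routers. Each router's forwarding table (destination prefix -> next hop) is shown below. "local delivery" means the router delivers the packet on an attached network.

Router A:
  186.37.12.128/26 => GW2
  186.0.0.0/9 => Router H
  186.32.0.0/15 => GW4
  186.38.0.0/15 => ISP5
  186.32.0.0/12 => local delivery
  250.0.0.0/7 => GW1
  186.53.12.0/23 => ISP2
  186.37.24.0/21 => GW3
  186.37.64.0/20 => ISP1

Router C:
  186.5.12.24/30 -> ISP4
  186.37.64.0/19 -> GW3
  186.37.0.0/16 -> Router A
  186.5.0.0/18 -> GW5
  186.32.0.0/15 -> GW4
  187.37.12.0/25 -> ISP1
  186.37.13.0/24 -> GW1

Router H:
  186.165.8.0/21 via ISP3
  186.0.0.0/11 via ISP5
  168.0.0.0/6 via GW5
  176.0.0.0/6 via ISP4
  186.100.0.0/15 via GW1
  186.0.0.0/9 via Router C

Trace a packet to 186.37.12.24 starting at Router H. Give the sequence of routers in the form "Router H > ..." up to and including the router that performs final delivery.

Router H > Router C > Router A

At Router H: longest match for 186.37.12.24 is 186.0.0.0/9 -> Router C
At Router C: longest match for 186.37.12.24 is 186.37.0.0/16 -> Router A
At Router A: longest match for 186.37.12.24 is 186.32.0.0/12 -> local delivery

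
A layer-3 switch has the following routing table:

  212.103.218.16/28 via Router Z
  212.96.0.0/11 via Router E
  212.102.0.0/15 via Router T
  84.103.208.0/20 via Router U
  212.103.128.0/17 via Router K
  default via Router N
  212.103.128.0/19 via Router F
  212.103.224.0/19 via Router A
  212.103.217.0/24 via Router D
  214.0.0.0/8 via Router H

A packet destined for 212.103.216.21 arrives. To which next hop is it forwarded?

Routes whose prefix contains 212.103.216.21:
  0.0.0.0/0 (default, matches everything) -> Router N
  212.96.0.0/11 (212.96.0.0 - 212.127.255.255) -> Router E
  212.102.0.0/15 (212.102.0.0 - 212.103.255.255) -> Router T
  212.103.128.0/17 (212.103.128.0 - 212.103.255.255) -> Router K
More-specific entries that do NOT match:
  212.103.218.16/28 (212.103.218.16 - 212.103.218.31) does not contain 212.103.216.21
  212.103.217.0/24 (212.103.217.0 - 212.103.217.255) does not contain 212.103.216.21
  84.103.208.0/20 (84.103.208.0 - 84.103.223.255) does not contain 212.103.216.21
  212.103.128.0/19 (212.103.128.0 - 212.103.159.255) does not contain 212.103.216.21
  212.103.224.0/19 (212.103.224.0 - 212.103.255.255) does not contain 212.103.216.21
Longest matching prefix is /17 -> next hop Router K.

Router K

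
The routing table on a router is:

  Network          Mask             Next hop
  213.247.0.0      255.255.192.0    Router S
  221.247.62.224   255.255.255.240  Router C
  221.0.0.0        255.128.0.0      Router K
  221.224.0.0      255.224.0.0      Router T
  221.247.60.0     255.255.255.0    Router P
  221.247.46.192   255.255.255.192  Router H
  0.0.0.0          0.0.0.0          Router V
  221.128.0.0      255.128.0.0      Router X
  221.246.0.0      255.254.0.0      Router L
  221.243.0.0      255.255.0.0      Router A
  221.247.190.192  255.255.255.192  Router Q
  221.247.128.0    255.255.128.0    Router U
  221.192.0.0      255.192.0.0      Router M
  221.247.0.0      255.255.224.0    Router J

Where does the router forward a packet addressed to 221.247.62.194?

Routes whose prefix contains 221.247.62.194:
  0.0.0.0/0 (default, matches everything) -> Router V
  221.128.0.0/9 (221.128.0.0 - 221.255.255.255) -> Router X
  221.192.0.0/10 (221.192.0.0 - 221.255.255.255) -> Router M
  221.224.0.0/11 (221.224.0.0 - 221.255.255.255) -> Router T
  221.246.0.0/15 (221.246.0.0 - 221.247.255.255) -> Router L
More-specific entries that do NOT match:
  221.247.62.224/28 (221.247.62.224 - 221.247.62.239) does not contain 221.247.62.194
  221.247.46.192/26 (221.247.46.192 - 221.247.46.255) does not contain 221.247.62.194
  221.247.190.192/26 (221.247.190.192 - 221.247.190.255) does not contain 221.247.62.194
  221.247.60.0/24 (221.247.60.0 - 221.247.60.255) does not contain 221.247.62.194
  221.247.0.0/19 (221.247.0.0 - 221.247.31.255) does not contain 221.247.62.194
  213.247.0.0/18 (213.247.0.0 - 213.247.63.255) does not contain 221.247.62.194
  221.247.128.0/17 (221.247.128.0 - 221.247.255.255) does not contain 221.247.62.194
  221.243.0.0/16 (221.243.0.0 - 221.243.255.255) does not contain 221.247.62.194
Longest matching prefix is /15 -> next hop Router L.

Router L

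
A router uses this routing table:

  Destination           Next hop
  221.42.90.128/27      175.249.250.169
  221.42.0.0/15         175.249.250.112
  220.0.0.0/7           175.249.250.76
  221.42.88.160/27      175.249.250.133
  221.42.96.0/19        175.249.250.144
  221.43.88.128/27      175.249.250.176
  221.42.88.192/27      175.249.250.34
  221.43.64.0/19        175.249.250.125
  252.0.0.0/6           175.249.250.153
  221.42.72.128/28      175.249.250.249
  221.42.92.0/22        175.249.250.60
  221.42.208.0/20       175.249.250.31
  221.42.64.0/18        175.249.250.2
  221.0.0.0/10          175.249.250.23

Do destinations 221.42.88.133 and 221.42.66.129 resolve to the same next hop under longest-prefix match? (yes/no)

221.42.88.133: longest match 221.42.64.0/18 -> 175.249.250.2
221.42.66.129: longest match 221.42.64.0/18 -> 175.249.250.2

yes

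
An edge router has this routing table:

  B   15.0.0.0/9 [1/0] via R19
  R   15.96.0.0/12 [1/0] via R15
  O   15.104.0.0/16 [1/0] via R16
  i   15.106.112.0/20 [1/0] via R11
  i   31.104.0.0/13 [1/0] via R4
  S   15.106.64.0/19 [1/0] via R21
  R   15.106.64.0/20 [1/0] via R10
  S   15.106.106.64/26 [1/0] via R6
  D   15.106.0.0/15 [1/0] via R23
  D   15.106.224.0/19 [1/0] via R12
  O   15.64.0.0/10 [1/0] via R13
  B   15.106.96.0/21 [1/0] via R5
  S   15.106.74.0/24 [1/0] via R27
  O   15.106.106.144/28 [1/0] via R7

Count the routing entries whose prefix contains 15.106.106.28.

4

Prefixes containing 15.106.106.28:
  15.0.0.0/9 (15.0.0.0 - 15.127.255.255)
  15.64.0.0/10 (15.64.0.0 - 15.127.255.255)
  15.96.0.0/12 (15.96.0.0 - 15.111.255.255)
  15.106.0.0/15 (15.106.0.0 - 15.107.255.255)
Total matching entries: 4.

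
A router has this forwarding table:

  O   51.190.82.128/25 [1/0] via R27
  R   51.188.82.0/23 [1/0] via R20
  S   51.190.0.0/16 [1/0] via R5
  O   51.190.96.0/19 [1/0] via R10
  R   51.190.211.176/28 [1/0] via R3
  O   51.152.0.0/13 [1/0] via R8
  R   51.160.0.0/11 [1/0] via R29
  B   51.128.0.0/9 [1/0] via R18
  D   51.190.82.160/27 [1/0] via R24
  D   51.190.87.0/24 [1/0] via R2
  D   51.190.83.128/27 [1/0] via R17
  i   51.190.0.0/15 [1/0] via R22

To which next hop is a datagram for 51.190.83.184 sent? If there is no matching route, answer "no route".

R5

Routes whose prefix contains 51.190.83.184:
  51.128.0.0/9 (51.128.0.0 - 51.255.255.255) -> R18
  51.160.0.0/11 (51.160.0.0 - 51.191.255.255) -> R29
  51.190.0.0/15 (51.190.0.0 - 51.191.255.255) -> R22
  51.190.0.0/16 (51.190.0.0 - 51.190.255.255) -> R5
More-specific entries that do NOT match:
  51.190.211.176/28 (51.190.211.176 - 51.190.211.191) does not contain 51.190.83.184
  51.190.82.160/27 (51.190.82.160 - 51.190.82.191) does not contain 51.190.83.184
  51.190.83.128/27 (51.190.83.128 - 51.190.83.159) does not contain 51.190.83.184
  51.190.82.128/25 (51.190.82.128 - 51.190.82.255) does not contain 51.190.83.184
  51.190.87.0/24 (51.190.87.0 - 51.190.87.255) does not contain 51.190.83.184
  51.188.82.0/23 (51.188.82.0 - 51.188.83.255) does not contain 51.190.83.184
  51.190.96.0/19 (51.190.96.0 - 51.190.127.255) does not contain 51.190.83.184
Longest matching prefix is /16 -> next hop R5.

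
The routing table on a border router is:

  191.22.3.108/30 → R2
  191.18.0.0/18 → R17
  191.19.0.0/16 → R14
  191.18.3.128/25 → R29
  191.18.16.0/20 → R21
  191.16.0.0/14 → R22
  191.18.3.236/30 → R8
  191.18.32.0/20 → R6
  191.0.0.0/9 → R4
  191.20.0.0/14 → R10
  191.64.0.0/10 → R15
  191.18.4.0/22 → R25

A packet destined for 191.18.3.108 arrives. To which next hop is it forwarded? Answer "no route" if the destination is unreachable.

Routes whose prefix contains 191.18.3.108:
  191.0.0.0/9 (191.0.0.0 - 191.127.255.255) -> R4
  191.16.0.0/14 (191.16.0.0 - 191.19.255.255) -> R22
  191.18.0.0/18 (191.18.0.0 - 191.18.63.255) -> R17
More-specific entries that do NOT match:
  191.22.3.108/30 (191.22.3.108 - 191.22.3.111) does not contain 191.18.3.108
  191.18.3.236/30 (191.18.3.236 - 191.18.3.239) does not contain 191.18.3.108
  191.18.3.128/25 (191.18.3.128 - 191.18.3.255) does not contain 191.18.3.108
  191.18.4.0/22 (191.18.4.0 - 191.18.7.255) does not contain 191.18.3.108
  191.18.16.0/20 (191.18.16.0 - 191.18.31.255) does not contain 191.18.3.108
  191.18.32.0/20 (191.18.32.0 - 191.18.47.255) does not contain 191.18.3.108
Longest matching prefix is /18 -> next hop R17.

R17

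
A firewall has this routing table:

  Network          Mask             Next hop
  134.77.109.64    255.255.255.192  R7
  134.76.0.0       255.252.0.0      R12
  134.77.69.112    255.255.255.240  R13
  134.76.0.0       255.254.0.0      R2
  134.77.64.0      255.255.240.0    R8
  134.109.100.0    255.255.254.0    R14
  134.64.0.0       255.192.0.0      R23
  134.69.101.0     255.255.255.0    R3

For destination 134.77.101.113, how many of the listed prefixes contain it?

Prefixes containing 134.77.101.113:
  134.64.0.0/10 (134.64.0.0 - 134.127.255.255)
  134.76.0.0/14 (134.76.0.0 - 134.79.255.255)
  134.76.0.0/15 (134.76.0.0 - 134.77.255.255)
Total matching entries: 3.

3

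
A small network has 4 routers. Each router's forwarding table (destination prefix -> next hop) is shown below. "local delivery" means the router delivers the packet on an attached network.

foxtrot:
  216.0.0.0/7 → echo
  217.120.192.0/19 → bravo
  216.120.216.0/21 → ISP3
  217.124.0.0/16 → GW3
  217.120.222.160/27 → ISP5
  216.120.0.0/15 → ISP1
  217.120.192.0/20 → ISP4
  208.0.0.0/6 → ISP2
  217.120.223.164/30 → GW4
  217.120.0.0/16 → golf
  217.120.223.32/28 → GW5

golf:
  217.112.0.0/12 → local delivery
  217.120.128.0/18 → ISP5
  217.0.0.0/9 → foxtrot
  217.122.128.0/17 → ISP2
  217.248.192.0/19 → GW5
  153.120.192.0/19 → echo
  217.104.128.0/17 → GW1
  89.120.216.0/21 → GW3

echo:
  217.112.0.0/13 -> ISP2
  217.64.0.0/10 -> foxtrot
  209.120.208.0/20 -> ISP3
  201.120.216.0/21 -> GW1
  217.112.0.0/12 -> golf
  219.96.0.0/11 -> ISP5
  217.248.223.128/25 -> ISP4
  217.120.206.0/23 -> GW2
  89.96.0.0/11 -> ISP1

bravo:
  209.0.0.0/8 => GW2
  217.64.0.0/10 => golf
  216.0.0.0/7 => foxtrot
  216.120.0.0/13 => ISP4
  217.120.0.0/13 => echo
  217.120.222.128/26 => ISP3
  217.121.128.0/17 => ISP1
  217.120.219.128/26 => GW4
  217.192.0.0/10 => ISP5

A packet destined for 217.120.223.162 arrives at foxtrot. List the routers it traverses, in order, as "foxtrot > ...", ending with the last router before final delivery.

foxtrot > bravo > echo > golf

At foxtrot: longest match for 217.120.223.162 is 217.120.192.0/19 -> bravo
At bravo: longest match for 217.120.223.162 is 217.120.0.0/13 -> echo
At echo: longest match for 217.120.223.162 is 217.112.0.0/12 -> golf
At golf: longest match for 217.120.223.162 is 217.112.0.0/12 -> local delivery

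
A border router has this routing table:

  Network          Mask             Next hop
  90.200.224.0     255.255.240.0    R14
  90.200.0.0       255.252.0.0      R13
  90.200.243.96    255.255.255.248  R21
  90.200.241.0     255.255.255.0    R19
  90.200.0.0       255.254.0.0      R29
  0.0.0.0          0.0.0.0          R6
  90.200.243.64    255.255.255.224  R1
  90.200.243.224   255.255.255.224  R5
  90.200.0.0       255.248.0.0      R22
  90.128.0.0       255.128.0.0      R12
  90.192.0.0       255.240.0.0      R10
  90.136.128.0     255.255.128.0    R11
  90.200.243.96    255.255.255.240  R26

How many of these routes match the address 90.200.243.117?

Prefixes containing 90.200.243.117:
  0.0.0.0/0 (default, matches everything)
  90.128.0.0/9 (90.128.0.0 - 90.255.255.255)
  90.192.0.0/12 (90.192.0.0 - 90.207.255.255)
  90.200.0.0/13 (90.200.0.0 - 90.207.255.255)
  90.200.0.0/14 (90.200.0.0 - 90.203.255.255)
  90.200.0.0/15 (90.200.0.0 - 90.201.255.255)
Total matching entries: 6.

6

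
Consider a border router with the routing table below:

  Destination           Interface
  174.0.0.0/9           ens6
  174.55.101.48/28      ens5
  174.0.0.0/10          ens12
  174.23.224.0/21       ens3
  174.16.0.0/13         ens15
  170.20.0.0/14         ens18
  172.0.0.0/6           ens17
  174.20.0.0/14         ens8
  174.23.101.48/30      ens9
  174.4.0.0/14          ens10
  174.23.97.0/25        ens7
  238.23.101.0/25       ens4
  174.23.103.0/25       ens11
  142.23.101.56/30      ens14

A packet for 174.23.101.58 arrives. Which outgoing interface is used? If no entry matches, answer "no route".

ens8

Routes whose prefix contains 174.23.101.58:
  172.0.0.0/6 (172.0.0.0 - 175.255.255.255) -> ens17
  174.0.0.0/9 (174.0.0.0 - 174.127.255.255) -> ens6
  174.0.0.0/10 (174.0.0.0 - 174.63.255.255) -> ens12
  174.16.0.0/13 (174.16.0.0 - 174.23.255.255) -> ens15
  174.20.0.0/14 (174.20.0.0 - 174.23.255.255) -> ens8
More-specific entries that do NOT match:
  174.23.101.48/30 (174.23.101.48 - 174.23.101.51) does not contain 174.23.101.58
  142.23.101.56/30 (142.23.101.56 - 142.23.101.59) does not contain 174.23.101.58
  174.55.101.48/28 (174.55.101.48 - 174.55.101.63) does not contain 174.23.101.58
  174.23.97.0/25 (174.23.97.0 - 174.23.97.127) does not contain 174.23.101.58
  238.23.101.0/25 (238.23.101.0 - 238.23.101.127) does not contain 174.23.101.58
  174.23.103.0/25 (174.23.103.0 - 174.23.103.127) does not contain 174.23.101.58
  174.23.224.0/21 (174.23.224.0 - 174.23.231.255) does not contain 174.23.101.58
Longest matching prefix is /14 -> interface ens8.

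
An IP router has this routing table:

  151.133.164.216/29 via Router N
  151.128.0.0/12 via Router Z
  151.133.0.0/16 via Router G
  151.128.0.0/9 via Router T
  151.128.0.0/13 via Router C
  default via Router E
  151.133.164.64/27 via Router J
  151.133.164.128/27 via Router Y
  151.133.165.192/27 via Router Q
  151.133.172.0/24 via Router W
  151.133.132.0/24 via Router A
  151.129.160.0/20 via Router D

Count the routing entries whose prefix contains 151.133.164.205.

Prefixes containing 151.133.164.205:
  0.0.0.0/0 (default, matches everything)
  151.128.0.0/9 (151.128.0.0 - 151.255.255.255)
  151.128.0.0/12 (151.128.0.0 - 151.143.255.255)
  151.128.0.0/13 (151.128.0.0 - 151.135.255.255)
  151.133.0.0/16 (151.133.0.0 - 151.133.255.255)
Total matching entries: 5.

5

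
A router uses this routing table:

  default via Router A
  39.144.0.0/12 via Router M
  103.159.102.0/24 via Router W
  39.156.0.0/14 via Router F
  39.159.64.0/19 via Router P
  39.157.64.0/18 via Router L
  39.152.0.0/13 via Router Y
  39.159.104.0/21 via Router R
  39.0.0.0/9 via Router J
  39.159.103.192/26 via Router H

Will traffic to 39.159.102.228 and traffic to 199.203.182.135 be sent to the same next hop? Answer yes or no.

no

39.159.102.228: longest match 39.156.0.0/14 -> Router F
199.203.182.135: longest match 0.0.0.0/0 -> Router A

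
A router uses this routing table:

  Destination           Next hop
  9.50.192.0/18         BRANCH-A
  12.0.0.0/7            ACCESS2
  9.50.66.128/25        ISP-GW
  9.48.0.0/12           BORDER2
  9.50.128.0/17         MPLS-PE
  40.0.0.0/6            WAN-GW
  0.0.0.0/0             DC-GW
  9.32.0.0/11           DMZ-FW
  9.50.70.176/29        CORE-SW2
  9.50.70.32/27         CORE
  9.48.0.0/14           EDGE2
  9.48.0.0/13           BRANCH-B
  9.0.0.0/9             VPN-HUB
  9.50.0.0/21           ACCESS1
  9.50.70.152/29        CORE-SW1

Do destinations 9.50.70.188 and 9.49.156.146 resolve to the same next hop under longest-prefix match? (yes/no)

yes

9.50.70.188: longest match 9.48.0.0/14 -> EDGE2
9.49.156.146: longest match 9.48.0.0/14 -> EDGE2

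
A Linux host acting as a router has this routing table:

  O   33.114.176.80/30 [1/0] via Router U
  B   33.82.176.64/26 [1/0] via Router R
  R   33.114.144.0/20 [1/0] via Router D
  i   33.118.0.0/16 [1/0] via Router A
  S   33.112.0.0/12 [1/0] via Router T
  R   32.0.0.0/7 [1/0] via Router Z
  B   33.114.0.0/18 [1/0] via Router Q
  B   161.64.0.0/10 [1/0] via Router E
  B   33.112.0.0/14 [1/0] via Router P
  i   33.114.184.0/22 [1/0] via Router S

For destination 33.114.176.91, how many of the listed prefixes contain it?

Prefixes containing 33.114.176.91:
  32.0.0.0/7 (32.0.0.0 - 33.255.255.255)
  33.112.0.0/12 (33.112.0.0 - 33.127.255.255)
  33.112.0.0/14 (33.112.0.0 - 33.115.255.255)
Total matching entries: 3.

3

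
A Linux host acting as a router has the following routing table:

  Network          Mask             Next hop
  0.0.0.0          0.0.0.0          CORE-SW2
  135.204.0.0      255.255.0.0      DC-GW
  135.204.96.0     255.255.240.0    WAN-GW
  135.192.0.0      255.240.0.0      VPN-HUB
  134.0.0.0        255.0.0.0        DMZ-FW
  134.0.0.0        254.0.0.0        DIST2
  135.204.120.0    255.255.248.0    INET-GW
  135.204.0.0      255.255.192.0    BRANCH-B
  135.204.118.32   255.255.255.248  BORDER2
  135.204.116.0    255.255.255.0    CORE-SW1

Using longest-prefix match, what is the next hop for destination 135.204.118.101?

DC-GW

Routes whose prefix contains 135.204.118.101:
  0.0.0.0/0 (default, matches everything) -> CORE-SW2
  134.0.0.0/7 (134.0.0.0 - 135.255.255.255) -> DIST2
  135.192.0.0/12 (135.192.0.0 - 135.207.255.255) -> VPN-HUB
  135.204.0.0/16 (135.204.0.0 - 135.204.255.255) -> DC-GW
More-specific entries that do NOT match:
  135.204.118.32/29 (135.204.118.32 - 135.204.118.39) does not contain 135.204.118.101
  135.204.116.0/24 (135.204.116.0 - 135.204.116.255) does not contain 135.204.118.101
  135.204.120.0/21 (135.204.120.0 - 135.204.127.255) does not contain 135.204.118.101
  135.204.96.0/20 (135.204.96.0 - 135.204.111.255) does not contain 135.204.118.101
  135.204.0.0/18 (135.204.0.0 - 135.204.63.255) does not contain 135.204.118.101
Longest matching prefix is /16 -> next hop DC-GW.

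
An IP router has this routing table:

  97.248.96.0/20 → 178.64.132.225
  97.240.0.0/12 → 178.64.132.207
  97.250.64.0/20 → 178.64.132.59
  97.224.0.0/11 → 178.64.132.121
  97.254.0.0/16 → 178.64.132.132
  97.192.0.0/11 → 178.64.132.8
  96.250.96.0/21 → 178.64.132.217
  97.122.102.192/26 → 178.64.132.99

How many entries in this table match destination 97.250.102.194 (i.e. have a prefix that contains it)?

Prefixes containing 97.250.102.194:
  97.224.0.0/11 (97.224.0.0 - 97.255.255.255)
  97.240.0.0/12 (97.240.0.0 - 97.255.255.255)
Total matching entries: 2.

2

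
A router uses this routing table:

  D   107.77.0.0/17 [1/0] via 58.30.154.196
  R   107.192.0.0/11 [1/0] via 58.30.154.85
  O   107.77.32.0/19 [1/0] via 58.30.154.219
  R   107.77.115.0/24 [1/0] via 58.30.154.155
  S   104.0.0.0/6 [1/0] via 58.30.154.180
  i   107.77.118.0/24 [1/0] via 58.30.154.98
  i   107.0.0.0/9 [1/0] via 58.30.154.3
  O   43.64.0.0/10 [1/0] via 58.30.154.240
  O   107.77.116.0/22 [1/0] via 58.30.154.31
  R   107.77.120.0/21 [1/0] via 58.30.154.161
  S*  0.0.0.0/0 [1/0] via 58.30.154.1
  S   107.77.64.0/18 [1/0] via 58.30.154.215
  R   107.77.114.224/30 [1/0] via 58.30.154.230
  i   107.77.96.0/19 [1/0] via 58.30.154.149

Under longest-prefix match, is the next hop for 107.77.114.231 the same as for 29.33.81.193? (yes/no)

107.77.114.231: longest match 107.77.96.0/19 -> 58.30.154.149
29.33.81.193: longest match 0.0.0.0/0 -> 58.30.154.1

no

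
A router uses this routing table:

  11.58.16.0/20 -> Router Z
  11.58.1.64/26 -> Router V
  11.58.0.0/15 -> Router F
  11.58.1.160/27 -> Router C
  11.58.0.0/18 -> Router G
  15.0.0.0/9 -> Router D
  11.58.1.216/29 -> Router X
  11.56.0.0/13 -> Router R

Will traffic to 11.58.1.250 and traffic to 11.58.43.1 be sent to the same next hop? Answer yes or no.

yes

11.58.1.250: longest match 11.58.0.0/18 -> Router G
11.58.43.1: longest match 11.58.0.0/18 -> Router G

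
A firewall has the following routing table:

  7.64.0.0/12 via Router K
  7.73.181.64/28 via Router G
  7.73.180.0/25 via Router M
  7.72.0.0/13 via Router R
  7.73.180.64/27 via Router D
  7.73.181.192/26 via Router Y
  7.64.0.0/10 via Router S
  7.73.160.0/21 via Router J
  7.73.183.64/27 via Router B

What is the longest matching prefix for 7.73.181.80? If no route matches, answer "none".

Entries matching 7.73.181.80:
  7.64.0.0/10 (7.64.0.0 - 7.127.255.255)
  7.64.0.0/12 (7.64.0.0 - 7.79.255.255)
  7.72.0.0/13 (7.72.0.0 - 7.79.255.255)
Most specific is 7.72.0.0/13.

7.72.0.0/13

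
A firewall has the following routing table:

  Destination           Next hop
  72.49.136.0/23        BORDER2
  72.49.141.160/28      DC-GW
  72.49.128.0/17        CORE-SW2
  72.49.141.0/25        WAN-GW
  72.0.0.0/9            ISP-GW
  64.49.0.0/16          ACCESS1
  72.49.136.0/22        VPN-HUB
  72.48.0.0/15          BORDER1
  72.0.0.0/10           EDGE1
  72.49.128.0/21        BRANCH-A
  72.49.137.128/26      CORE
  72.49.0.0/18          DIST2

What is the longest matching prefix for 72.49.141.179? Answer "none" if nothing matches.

Entries matching 72.49.141.179:
  72.0.0.0/9 (72.0.0.0 - 72.127.255.255)
  72.0.0.0/10 (72.0.0.0 - 72.63.255.255)
  72.48.0.0/15 (72.48.0.0 - 72.49.255.255)
  72.49.128.0/17 (72.49.128.0 - 72.49.255.255)
Most specific is 72.49.128.0/17.

72.49.128.0/17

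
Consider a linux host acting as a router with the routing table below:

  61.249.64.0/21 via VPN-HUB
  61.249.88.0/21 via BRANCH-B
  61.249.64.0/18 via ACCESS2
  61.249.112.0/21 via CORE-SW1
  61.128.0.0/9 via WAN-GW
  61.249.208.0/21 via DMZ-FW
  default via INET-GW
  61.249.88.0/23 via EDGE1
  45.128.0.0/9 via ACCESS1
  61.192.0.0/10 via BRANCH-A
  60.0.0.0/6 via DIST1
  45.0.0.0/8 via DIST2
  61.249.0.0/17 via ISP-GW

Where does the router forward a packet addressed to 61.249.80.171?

Routes whose prefix contains 61.249.80.171:
  0.0.0.0/0 (default, matches everything) -> INET-GW
  60.0.0.0/6 (60.0.0.0 - 63.255.255.255) -> DIST1
  61.128.0.0/9 (61.128.0.0 - 61.255.255.255) -> WAN-GW
  61.192.0.0/10 (61.192.0.0 - 61.255.255.255) -> BRANCH-A
  61.249.0.0/17 (61.249.0.0 - 61.249.127.255) -> ISP-GW
  61.249.64.0/18 (61.249.64.0 - 61.249.127.255) -> ACCESS2
More-specific entries that do NOT match:
  61.249.88.0/23 (61.249.88.0 - 61.249.89.255) does not contain 61.249.80.171
  61.249.64.0/21 (61.249.64.0 - 61.249.71.255) does not contain 61.249.80.171
  61.249.88.0/21 (61.249.88.0 - 61.249.95.255) does not contain 61.249.80.171
  61.249.112.0/21 (61.249.112.0 - 61.249.119.255) does not contain 61.249.80.171
  61.249.208.0/21 (61.249.208.0 - 61.249.215.255) does not contain 61.249.80.171
Longest matching prefix is /18 -> next hop ACCESS2.

ACCESS2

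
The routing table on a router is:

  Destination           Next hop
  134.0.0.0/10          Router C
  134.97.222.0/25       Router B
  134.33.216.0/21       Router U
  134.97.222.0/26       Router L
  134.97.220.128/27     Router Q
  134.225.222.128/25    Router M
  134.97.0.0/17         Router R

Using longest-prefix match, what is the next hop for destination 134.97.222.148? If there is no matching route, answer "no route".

no route

No entry's prefix contains 134.97.222.148; there is no default route.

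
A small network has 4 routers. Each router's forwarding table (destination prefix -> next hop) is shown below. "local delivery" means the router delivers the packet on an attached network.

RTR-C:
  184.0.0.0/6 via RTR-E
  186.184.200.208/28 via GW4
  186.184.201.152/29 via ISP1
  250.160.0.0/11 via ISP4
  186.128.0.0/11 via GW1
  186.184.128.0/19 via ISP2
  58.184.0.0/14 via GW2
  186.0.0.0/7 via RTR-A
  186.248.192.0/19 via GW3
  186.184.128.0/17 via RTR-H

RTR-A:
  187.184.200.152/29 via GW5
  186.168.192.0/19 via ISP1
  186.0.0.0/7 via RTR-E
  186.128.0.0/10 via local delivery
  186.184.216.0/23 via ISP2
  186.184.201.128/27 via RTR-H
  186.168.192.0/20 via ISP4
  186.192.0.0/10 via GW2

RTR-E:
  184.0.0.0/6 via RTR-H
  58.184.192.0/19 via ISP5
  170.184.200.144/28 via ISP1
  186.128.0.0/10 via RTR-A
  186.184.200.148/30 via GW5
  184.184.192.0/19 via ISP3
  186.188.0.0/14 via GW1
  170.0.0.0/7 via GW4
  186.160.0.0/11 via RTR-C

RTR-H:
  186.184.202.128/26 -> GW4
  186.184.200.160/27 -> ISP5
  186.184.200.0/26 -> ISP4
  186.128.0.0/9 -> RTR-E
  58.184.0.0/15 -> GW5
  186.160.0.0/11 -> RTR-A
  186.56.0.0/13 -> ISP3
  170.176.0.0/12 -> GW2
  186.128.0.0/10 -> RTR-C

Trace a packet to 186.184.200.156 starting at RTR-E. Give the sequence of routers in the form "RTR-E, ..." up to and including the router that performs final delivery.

RTR-E, RTR-C, RTR-H, RTR-A

At RTR-E: longest match for 186.184.200.156 is 186.160.0.0/11 -> RTR-C
At RTR-C: longest match for 186.184.200.156 is 186.184.128.0/17 -> RTR-H
At RTR-H: longest match for 186.184.200.156 is 186.160.0.0/11 -> RTR-A
At RTR-A: longest match for 186.184.200.156 is 186.128.0.0/10 -> local delivery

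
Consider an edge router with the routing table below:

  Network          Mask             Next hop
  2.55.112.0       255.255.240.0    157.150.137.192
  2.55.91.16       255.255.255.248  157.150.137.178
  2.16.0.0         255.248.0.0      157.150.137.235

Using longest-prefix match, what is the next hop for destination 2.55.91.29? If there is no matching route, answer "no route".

no route

No entry's prefix contains 2.55.91.29; there is no default route.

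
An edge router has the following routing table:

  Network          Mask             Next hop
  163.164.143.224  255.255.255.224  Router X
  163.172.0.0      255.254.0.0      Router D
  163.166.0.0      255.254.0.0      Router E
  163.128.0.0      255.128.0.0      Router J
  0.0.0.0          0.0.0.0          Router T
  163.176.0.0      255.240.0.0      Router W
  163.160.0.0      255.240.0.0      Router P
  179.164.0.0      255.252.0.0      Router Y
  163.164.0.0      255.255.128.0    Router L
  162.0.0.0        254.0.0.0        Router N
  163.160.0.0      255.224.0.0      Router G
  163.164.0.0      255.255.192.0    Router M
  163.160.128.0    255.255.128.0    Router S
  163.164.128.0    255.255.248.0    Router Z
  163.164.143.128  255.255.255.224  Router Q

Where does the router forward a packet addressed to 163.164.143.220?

Router P

Routes whose prefix contains 163.164.143.220:
  0.0.0.0/0 (default, matches everything) -> Router T
  162.0.0.0/7 (162.0.0.0 - 163.255.255.255) -> Router N
  163.128.0.0/9 (163.128.0.0 - 163.255.255.255) -> Router J
  163.160.0.0/11 (163.160.0.0 - 163.191.255.255) -> Router G
  163.160.0.0/12 (163.160.0.0 - 163.175.255.255) -> Router P
More-specific entries that do NOT match:
  163.164.143.224/27 (163.164.143.224 - 163.164.143.255) does not contain 163.164.143.220
  163.164.143.128/27 (163.164.143.128 - 163.164.143.159) does not contain 163.164.143.220
  163.164.128.0/21 (163.164.128.0 - 163.164.135.255) does not contain 163.164.143.220
  163.164.0.0/18 (163.164.0.0 - 163.164.63.255) does not contain 163.164.143.220
  163.164.0.0/17 (163.164.0.0 - 163.164.127.255) does not contain 163.164.143.220
  163.160.128.0/17 (163.160.128.0 - 163.160.255.255) does not contain 163.164.143.220
  163.172.0.0/15 (163.172.0.0 - 163.173.255.255) does not contain 163.164.143.220
  163.166.0.0/15 (163.166.0.0 - 163.167.255.255) does not contain 163.164.143.220
  179.164.0.0/14 (179.164.0.0 - 179.167.255.255) does not contain 163.164.143.220
Longest matching prefix is /12 -> next hop Router P.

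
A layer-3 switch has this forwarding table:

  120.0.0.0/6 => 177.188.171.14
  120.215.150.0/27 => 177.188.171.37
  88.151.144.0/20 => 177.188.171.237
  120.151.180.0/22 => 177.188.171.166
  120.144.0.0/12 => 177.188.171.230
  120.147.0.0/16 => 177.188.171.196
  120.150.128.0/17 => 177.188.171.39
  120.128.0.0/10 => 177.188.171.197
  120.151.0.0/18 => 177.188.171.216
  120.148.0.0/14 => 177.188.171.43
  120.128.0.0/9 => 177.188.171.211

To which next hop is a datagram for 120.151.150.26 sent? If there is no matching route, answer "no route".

Routes whose prefix contains 120.151.150.26:
  120.0.0.0/6 (120.0.0.0 - 123.255.255.255) -> 177.188.171.14
  120.128.0.0/9 (120.128.0.0 - 120.255.255.255) -> 177.188.171.211
  120.128.0.0/10 (120.128.0.0 - 120.191.255.255) -> 177.188.171.197
  120.144.0.0/12 (120.144.0.0 - 120.159.255.255) -> 177.188.171.230
  120.148.0.0/14 (120.148.0.0 - 120.151.255.255) -> 177.188.171.43
More-specific entries that do NOT match:
  120.215.150.0/27 (120.215.150.0 - 120.215.150.31) does not contain 120.151.150.26
  120.151.180.0/22 (120.151.180.0 - 120.151.183.255) does not contain 120.151.150.26
  88.151.144.0/20 (88.151.144.0 - 88.151.159.255) does not contain 120.151.150.26
  120.151.0.0/18 (120.151.0.0 - 120.151.63.255) does not contain 120.151.150.26
  120.150.128.0/17 (120.150.128.0 - 120.150.255.255) does not contain 120.151.150.26
  120.147.0.0/16 (120.147.0.0 - 120.147.255.255) does not contain 120.151.150.26
Longest matching prefix is /14 -> next hop 177.188.171.43.

177.188.171.43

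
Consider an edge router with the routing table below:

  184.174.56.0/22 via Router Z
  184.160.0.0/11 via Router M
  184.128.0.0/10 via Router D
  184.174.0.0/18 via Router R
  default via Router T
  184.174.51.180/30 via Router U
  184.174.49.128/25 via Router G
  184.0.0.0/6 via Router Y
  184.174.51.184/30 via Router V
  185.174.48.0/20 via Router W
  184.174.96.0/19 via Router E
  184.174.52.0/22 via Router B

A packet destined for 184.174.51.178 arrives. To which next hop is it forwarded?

Routes whose prefix contains 184.174.51.178:
  0.0.0.0/0 (default, matches everything) -> Router T
  184.0.0.0/6 (184.0.0.0 - 187.255.255.255) -> Router Y
  184.128.0.0/10 (184.128.0.0 - 184.191.255.255) -> Router D
  184.160.0.0/11 (184.160.0.0 - 184.191.255.255) -> Router M
  184.174.0.0/18 (184.174.0.0 - 184.174.63.255) -> Router R
More-specific entries that do NOT match:
  184.174.51.180/30 (184.174.51.180 - 184.174.51.183) does not contain 184.174.51.178
  184.174.51.184/30 (184.174.51.184 - 184.174.51.187) does not contain 184.174.51.178
  184.174.49.128/25 (184.174.49.128 - 184.174.49.255) does not contain 184.174.51.178
  184.174.56.0/22 (184.174.56.0 - 184.174.59.255) does not contain 184.174.51.178
  184.174.52.0/22 (184.174.52.0 - 184.174.55.255) does not contain 184.174.51.178
  185.174.48.0/20 (185.174.48.0 - 185.174.63.255) does not contain 184.174.51.178
  184.174.96.0/19 (184.174.96.0 - 184.174.127.255) does not contain 184.174.51.178
Longest matching prefix is /18 -> next hop Router R.

Router R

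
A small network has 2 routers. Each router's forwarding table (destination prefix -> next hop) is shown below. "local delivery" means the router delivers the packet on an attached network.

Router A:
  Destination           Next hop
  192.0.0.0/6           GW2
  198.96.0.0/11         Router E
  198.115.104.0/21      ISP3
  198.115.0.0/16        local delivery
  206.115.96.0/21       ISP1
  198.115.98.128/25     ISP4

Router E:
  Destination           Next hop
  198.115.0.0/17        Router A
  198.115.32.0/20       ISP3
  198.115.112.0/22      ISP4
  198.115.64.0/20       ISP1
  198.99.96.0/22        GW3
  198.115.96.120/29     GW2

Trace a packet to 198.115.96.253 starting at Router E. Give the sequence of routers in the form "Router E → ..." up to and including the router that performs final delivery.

At Router E: longest match for 198.115.96.253 is 198.115.0.0/17 -> Router A
At Router A: longest match for 198.115.96.253 is 198.115.0.0/16 -> local delivery

Router E → Router A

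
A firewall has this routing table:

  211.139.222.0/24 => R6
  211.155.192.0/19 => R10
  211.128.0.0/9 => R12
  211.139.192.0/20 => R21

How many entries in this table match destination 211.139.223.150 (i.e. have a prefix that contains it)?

Prefixes containing 211.139.223.150:
  211.128.0.0/9 (211.128.0.0 - 211.255.255.255)
Total matching entries: 1.

1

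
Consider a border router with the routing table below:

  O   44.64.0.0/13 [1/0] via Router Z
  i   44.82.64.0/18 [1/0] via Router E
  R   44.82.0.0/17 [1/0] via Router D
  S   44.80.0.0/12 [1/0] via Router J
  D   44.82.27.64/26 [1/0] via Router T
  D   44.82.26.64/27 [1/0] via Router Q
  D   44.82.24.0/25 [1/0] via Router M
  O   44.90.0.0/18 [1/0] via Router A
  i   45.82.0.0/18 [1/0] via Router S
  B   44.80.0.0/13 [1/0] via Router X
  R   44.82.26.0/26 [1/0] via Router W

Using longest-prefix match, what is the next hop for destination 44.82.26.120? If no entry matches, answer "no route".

Routes whose prefix contains 44.82.26.120:
  44.80.0.0/12 (44.80.0.0 - 44.95.255.255) -> Router J
  44.80.0.0/13 (44.80.0.0 - 44.87.255.255) -> Router X
  44.82.0.0/17 (44.82.0.0 - 44.82.127.255) -> Router D
More-specific entries that do NOT match:
  44.82.26.64/27 (44.82.26.64 - 44.82.26.95) does not contain 44.82.26.120
  44.82.27.64/26 (44.82.27.64 - 44.82.27.127) does not contain 44.82.26.120
  44.82.26.0/26 (44.82.26.0 - 44.82.26.63) does not contain 44.82.26.120
  44.82.24.0/25 (44.82.24.0 - 44.82.24.127) does not contain 44.82.26.120
  44.82.64.0/18 (44.82.64.0 - 44.82.127.255) does not contain 44.82.26.120
  44.90.0.0/18 (44.90.0.0 - 44.90.63.255) does not contain 44.82.26.120
  45.82.0.0/18 (45.82.0.0 - 45.82.63.255) does not contain 44.82.26.120
Longest matching prefix is /17 -> next hop Router D.

Router D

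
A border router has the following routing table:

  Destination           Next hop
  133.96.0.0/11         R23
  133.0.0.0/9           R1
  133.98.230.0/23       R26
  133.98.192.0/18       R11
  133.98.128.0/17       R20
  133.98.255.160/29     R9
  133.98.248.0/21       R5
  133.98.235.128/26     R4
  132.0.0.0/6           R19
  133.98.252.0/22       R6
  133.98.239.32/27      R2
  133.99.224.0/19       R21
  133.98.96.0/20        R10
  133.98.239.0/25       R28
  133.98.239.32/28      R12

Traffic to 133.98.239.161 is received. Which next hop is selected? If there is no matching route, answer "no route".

R11

Routes whose prefix contains 133.98.239.161:
  132.0.0.0/6 (132.0.0.0 - 135.255.255.255) -> R19
  133.0.0.0/9 (133.0.0.0 - 133.127.255.255) -> R1
  133.96.0.0/11 (133.96.0.0 - 133.127.255.255) -> R23
  133.98.128.0/17 (133.98.128.0 - 133.98.255.255) -> R20
  133.98.192.0/18 (133.98.192.0 - 133.98.255.255) -> R11
More-specific entries that do NOT match:
  133.98.255.160/29 (133.98.255.160 - 133.98.255.167) does not contain 133.98.239.161
  133.98.239.32/28 (133.98.239.32 - 133.98.239.47) does not contain 133.98.239.161
  133.98.239.32/27 (133.98.239.32 - 133.98.239.63) does not contain 133.98.239.161
  133.98.235.128/26 (133.98.235.128 - 133.98.235.191) does not contain 133.98.239.161
  133.98.239.0/25 (133.98.239.0 - 133.98.239.127) does not contain 133.98.239.161
  133.98.230.0/23 (133.98.230.0 - 133.98.231.255) does not contain 133.98.239.161
  133.98.252.0/22 (133.98.252.0 - 133.98.255.255) does not contain 133.98.239.161
  133.98.248.0/21 (133.98.248.0 - 133.98.255.255) does not contain 133.98.239.161
  133.98.96.0/20 (133.98.96.0 - 133.98.111.255) does not contain 133.98.239.161
  133.99.224.0/19 (133.99.224.0 - 133.99.255.255) does not contain 133.98.239.161
Longest matching prefix is /18 -> next hop R11.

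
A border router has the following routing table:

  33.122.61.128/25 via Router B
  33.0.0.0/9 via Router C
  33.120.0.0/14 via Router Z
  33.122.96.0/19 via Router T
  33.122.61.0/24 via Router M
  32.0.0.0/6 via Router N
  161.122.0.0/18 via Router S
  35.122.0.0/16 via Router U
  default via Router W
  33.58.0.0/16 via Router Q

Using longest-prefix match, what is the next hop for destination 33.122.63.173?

Router Z

Routes whose prefix contains 33.122.63.173:
  0.0.0.0/0 (default, matches everything) -> Router W
  32.0.0.0/6 (32.0.0.0 - 35.255.255.255) -> Router N
  33.0.0.0/9 (33.0.0.0 - 33.127.255.255) -> Router C
  33.120.0.0/14 (33.120.0.0 - 33.123.255.255) -> Router Z
More-specific entries that do NOT match:
  33.122.61.128/25 (33.122.61.128 - 33.122.61.255) does not contain 33.122.63.173
  33.122.61.0/24 (33.122.61.0 - 33.122.61.255) does not contain 33.122.63.173
  33.122.96.0/19 (33.122.96.0 - 33.122.127.255) does not contain 33.122.63.173
  161.122.0.0/18 (161.122.0.0 - 161.122.63.255) does not contain 33.122.63.173
  35.122.0.0/16 (35.122.0.0 - 35.122.255.255) does not contain 33.122.63.173
  33.58.0.0/16 (33.58.0.0 - 33.58.255.255) does not contain 33.122.63.173
Longest matching prefix is /14 -> next hop Router Z.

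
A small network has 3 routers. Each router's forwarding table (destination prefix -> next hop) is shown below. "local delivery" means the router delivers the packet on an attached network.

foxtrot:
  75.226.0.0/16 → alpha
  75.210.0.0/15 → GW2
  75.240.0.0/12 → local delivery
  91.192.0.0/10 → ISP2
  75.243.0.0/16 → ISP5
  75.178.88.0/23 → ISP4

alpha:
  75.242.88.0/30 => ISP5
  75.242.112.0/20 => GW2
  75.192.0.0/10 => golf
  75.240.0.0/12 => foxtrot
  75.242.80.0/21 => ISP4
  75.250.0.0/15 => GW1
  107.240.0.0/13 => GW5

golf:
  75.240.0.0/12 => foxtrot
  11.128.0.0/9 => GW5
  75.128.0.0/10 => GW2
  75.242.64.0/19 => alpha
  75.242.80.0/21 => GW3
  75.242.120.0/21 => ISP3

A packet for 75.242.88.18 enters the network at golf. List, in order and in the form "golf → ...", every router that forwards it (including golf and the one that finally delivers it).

golf → alpha → foxtrot

At golf: longest match for 75.242.88.18 is 75.242.64.0/19 -> alpha
At alpha: longest match for 75.242.88.18 is 75.240.0.0/12 -> foxtrot
At foxtrot: longest match for 75.242.88.18 is 75.240.0.0/12 -> local delivery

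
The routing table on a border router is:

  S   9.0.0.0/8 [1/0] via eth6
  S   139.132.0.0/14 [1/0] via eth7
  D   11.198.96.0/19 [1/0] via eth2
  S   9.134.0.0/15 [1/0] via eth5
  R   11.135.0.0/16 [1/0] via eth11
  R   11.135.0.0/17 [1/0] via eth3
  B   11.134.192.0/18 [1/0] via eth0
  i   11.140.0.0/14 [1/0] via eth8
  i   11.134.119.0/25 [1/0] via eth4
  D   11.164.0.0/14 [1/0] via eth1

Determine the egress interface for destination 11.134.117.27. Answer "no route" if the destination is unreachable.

no route

No entry's prefix contains 11.134.117.27; there is no default route.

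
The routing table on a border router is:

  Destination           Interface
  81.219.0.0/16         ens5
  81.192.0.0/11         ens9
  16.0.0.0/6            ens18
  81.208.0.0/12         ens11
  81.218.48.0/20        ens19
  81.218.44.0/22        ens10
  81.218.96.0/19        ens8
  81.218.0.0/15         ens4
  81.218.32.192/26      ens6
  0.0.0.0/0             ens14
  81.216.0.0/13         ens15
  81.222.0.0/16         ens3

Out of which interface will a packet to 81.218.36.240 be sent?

Routes whose prefix contains 81.218.36.240:
  0.0.0.0/0 (default, matches everything) -> ens14
  81.192.0.0/11 (81.192.0.0 - 81.223.255.255) -> ens9
  81.208.0.0/12 (81.208.0.0 - 81.223.255.255) -> ens11
  81.216.0.0/13 (81.216.0.0 - 81.223.255.255) -> ens15
  81.218.0.0/15 (81.218.0.0 - 81.219.255.255) -> ens4
More-specific entries that do NOT match:
  81.218.32.192/26 (81.218.32.192 - 81.218.32.255) does not contain 81.218.36.240
  81.218.44.0/22 (81.218.44.0 - 81.218.47.255) does not contain 81.218.36.240
  81.218.48.0/20 (81.218.48.0 - 81.218.63.255) does not contain 81.218.36.240
  81.218.96.0/19 (81.218.96.0 - 81.218.127.255) does not contain 81.218.36.240
  81.219.0.0/16 (81.219.0.0 - 81.219.255.255) does not contain 81.218.36.240
  81.222.0.0/16 (81.222.0.0 - 81.222.255.255) does not contain 81.218.36.240
Longest matching prefix is /15 -> interface ens4.

ens4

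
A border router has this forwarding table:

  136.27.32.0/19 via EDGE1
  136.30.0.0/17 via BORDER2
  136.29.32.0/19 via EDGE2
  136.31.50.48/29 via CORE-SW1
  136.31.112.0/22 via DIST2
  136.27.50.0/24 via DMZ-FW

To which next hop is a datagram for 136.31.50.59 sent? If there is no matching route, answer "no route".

No entry's prefix contains 136.31.50.59; there is no default route.

no route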